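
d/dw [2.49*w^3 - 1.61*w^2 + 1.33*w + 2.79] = 7.47*w^2 - 3.22*w + 1.33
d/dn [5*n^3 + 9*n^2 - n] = 15*n^2 + 18*n - 1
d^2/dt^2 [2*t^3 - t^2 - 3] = 12*t - 2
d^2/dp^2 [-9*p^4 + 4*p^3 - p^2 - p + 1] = -108*p^2 + 24*p - 2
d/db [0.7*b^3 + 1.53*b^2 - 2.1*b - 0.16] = 2.1*b^2 + 3.06*b - 2.1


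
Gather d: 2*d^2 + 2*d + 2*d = 2*d^2 + 4*d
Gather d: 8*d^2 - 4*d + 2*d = 8*d^2 - 2*d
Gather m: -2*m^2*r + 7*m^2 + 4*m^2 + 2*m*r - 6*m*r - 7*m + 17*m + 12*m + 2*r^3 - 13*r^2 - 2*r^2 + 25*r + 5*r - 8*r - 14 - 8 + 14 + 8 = m^2*(11 - 2*r) + m*(22 - 4*r) + 2*r^3 - 15*r^2 + 22*r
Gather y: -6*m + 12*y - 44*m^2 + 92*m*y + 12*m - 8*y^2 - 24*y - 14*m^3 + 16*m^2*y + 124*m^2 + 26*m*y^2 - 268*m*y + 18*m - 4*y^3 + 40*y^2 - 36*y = -14*m^3 + 80*m^2 + 24*m - 4*y^3 + y^2*(26*m + 32) + y*(16*m^2 - 176*m - 48)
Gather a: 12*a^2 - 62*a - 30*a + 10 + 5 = 12*a^2 - 92*a + 15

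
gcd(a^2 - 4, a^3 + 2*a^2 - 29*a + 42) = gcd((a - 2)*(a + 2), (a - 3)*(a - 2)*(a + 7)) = a - 2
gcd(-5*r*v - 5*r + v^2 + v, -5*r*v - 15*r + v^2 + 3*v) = 5*r - v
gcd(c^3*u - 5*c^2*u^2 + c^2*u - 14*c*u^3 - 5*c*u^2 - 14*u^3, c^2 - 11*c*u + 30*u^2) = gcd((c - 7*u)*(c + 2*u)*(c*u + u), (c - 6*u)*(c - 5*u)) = 1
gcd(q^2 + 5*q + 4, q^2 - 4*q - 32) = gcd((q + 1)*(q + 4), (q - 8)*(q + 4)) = q + 4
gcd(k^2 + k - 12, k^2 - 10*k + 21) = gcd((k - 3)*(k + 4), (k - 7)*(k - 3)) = k - 3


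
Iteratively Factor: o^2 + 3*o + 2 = (o + 1)*(o + 2)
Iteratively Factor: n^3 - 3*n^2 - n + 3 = (n + 1)*(n^2 - 4*n + 3) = (n - 1)*(n + 1)*(n - 3)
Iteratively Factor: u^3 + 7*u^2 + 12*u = (u + 3)*(u^2 + 4*u) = u*(u + 3)*(u + 4)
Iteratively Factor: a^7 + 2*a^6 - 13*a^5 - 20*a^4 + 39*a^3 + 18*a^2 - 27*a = (a + 3)*(a^6 - a^5 - 10*a^4 + 10*a^3 + 9*a^2 - 9*a) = a*(a + 3)*(a^5 - a^4 - 10*a^3 + 10*a^2 + 9*a - 9) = a*(a + 3)^2*(a^4 - 4*a^3 + 2*a^2 + 4*a - 3) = a*(a - 3)*(a + 3)^2*(a^3 - a^2 - a + 1) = a*(a - 3)*(a + 1)*(a + 3)^2*(a^2 - 2*a + 1) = a*(a - 3)*(a - 1)*(a + 1)*(a + 3)^2*(a - 1)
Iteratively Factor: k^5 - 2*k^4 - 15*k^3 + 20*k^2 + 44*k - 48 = (k - 2)*(k^4 - 15*k^2 - 10*k + 24) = (k - 4)*(k - 2)*(k^3 + 4*k^2 + k - 6) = (k - 4)*(k - 2)*(k + 2)*(k^2 + 2*k - 3) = (k - 4)*(k - 2)*(k + 2)*(k + 3)*(k - 1)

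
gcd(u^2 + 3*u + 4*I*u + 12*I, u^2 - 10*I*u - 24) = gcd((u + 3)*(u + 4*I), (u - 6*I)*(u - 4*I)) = 1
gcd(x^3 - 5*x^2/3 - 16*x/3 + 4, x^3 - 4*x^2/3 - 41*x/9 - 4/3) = x - 3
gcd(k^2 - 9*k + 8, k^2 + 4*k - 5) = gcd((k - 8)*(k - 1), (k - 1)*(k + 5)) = k - 1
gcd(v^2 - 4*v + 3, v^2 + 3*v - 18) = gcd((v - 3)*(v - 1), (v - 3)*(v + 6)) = v - 3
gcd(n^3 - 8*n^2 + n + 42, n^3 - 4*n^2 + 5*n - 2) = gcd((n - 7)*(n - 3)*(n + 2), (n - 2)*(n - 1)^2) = 1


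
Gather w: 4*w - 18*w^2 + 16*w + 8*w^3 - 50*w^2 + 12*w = 8*w^3 - 68*w^2 + 32*w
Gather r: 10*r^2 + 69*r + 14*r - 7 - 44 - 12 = 10*r^2 + 83*r - 63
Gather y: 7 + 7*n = 7*n + 7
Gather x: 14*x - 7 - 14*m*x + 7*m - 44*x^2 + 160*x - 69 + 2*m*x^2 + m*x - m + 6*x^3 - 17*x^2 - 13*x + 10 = 6*m + 6*x^3 + x^2*(2*m - 61) + x*(161 - 13*m) - 66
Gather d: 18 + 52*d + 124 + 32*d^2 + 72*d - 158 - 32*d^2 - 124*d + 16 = 0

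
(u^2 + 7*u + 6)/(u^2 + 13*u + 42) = (u + 1)/(u + 7)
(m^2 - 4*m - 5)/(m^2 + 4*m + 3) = (m - 5)/(m + 3)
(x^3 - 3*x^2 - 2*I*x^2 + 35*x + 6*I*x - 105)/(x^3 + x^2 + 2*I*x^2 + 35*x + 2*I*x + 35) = (x^3 - x^2*(3 + 2*I) + x*(35 + 6*I) - 105)/(x^3 + x^2*(1 + 2*I) + x*(35 + 2*I) + 35)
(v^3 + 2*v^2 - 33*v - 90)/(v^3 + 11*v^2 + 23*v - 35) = (v^2 - 3*v - 18)/(v^2 + 6*v - 7)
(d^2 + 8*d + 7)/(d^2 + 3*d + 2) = (d + 7)/(d + 2)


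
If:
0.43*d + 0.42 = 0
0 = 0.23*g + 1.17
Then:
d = -0.98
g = -5.09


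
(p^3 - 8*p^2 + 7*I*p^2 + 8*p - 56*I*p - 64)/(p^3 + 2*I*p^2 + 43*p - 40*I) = (p - 8)/(p - 5*I)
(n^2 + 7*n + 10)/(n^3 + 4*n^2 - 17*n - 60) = (n + 2)/(n^2 - n - 12)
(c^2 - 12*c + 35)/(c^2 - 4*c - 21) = (c - 5)/(c + 3)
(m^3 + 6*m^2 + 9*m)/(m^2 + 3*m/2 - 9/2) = 2*m*(m + 3)/(2*m - 3)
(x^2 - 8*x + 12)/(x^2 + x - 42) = (x - 2)/(x + 7)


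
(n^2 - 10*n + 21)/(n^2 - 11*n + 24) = (n - 7)/(n - 8)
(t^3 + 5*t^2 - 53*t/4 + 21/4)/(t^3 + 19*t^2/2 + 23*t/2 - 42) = (t - 1/2)/(t + 4)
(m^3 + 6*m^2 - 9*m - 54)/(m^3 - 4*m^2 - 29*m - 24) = (m^2 + 3*m - 18)/(m^2 - 7*m - 8)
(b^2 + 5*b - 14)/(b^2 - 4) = (b + 7)/(b + 2)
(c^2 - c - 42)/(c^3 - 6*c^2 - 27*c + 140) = (c + 6)/(c^2 + c - 20)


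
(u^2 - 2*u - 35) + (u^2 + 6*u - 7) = 2*u^2 + 4*u - 42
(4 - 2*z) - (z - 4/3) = 16/3 - 3*z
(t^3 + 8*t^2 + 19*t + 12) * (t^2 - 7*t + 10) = t^5 + t^4 - 27*t^3 - 41*t^2 + 106*t + 120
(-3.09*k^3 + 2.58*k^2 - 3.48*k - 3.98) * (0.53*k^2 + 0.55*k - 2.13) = -1.6377*k^5 - 0.3321*k^4 + 6.1563*k^3 - 9.5188*k^2 + 5.2234*k + 8.4774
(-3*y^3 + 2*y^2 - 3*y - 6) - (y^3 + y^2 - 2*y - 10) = -4*y^3 + y^2 - y + 4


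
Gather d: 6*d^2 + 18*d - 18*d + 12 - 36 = 6*d^2 - 24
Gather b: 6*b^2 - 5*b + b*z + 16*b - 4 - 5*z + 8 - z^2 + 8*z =6*b^2 + b*(z + 11) - z^2 + 3*z + 4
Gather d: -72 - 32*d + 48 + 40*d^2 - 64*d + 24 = 40*d^2 - 96*d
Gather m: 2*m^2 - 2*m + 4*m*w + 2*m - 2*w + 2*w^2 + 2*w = 2*m^2 + 4*m*w + 2*w^2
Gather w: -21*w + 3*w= -18*w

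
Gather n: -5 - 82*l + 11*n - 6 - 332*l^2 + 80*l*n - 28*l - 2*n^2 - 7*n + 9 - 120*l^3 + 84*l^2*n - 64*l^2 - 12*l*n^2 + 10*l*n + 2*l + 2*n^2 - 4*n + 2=-120*l^3 - 396*l^2 - 12*l*n^2 - 108*l + n*(84*l^2 + 90*l)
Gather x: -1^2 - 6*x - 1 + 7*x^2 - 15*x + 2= 7*x^2 - 21*x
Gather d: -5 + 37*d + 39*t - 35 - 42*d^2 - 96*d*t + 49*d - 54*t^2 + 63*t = -42*d^2 + d*(86 - 96*t) - 54*t^2 + 102*t - 40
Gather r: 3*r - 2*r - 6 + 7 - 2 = r - 1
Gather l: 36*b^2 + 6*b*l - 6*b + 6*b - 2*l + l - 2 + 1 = 36*b^2 + l*(6*b - 1) - 1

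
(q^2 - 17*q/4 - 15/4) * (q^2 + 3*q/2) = q^4 - 11*q^3/4 - 81*q^2/8 - 45*q/8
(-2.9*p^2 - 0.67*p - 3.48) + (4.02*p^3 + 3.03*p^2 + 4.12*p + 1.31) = 4.02*p^3 + 0.13*p^2 + 3.45*p - 2.17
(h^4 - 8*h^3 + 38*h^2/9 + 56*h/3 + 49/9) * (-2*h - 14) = -2*h^5 + 2*h^4 + 932*h^3/9 - 868*h^2/9 - 2450*h/9 - 686/9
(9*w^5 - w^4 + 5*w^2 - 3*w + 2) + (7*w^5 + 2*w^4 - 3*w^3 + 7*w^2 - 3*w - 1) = 16*w^5 + w^4 - 3*w^3 + 12*w^2 - 6*w + 1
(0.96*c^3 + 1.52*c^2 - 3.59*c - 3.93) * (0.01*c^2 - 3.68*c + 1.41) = 0.0096*c^5 - 3.5176*c^4 - 4.2759*c^3 + 15.3151*c^2 + 9.4005*c - 5.5413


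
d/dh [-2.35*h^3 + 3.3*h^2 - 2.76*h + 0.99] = -7.05*h^2 + 6.6*h - 2.76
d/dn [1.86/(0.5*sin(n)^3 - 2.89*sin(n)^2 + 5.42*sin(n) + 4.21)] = (-2.79*sin(n)^2 + 10.7508*sin(n) - 10.0812)*cos(n)/(0.5*sin(n)^3 - 2.89*sin(n)^2 + 5.42*sin(n) + 4.21)^2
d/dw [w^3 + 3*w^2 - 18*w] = 3*w^2 + 6*w - 18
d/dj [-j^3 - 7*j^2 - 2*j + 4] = -3*j^2 - 14*j - 2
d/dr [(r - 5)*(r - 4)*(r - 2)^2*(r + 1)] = 5*r^4 - 48*r^3 + 141*r^2 - 112*r - 36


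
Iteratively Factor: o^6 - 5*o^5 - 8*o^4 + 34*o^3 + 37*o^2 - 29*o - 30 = (o + 2)*(o^5 - 7*o^4 + 6*o^3 + 22*o^2 - 7*o - 15) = (o + 1)*(o + 2)*(o^4 - 8*o^3 + 14*o^2 + 8*o - 15) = (o - 1)*(o + 1)*(o + 2)*(o^3 - 7*o^2 + 7*o + 15) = (o - 5)*(o - 1)*(o + 1)*(o + 2)*(o^2 - 2*o - 3) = (o - 5)*(o - 3)*(o - 1)*(o + 1)*(o + 2)*(o + 1)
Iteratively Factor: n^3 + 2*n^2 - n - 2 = (n + 2)*(n^2 - 1) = (n + 1)*(n + 2)*(n - 1)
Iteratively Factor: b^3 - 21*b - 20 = (b + 1)*(b^2 - b - 20) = (b + 1)*(b + 4)*(b - 5)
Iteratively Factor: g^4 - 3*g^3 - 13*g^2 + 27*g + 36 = (g + 1)*(g^3 - 4*g^2 - 9*g + 36) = (g - 4)*(g + 1)*(g^2 - 9) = (g - 4)*(g - 3)*(g + 1)*(g + 3)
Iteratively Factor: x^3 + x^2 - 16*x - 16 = (x + 4)*(x^2 - 3*x - 4) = (x + 1)*(x + 4)*(x - 4)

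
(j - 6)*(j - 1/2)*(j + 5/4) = j^3 - 21*j^2/4 - 41*j/8 + 15/4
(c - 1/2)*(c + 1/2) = c^2 - 1/4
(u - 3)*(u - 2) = u^2 - 5*u + 6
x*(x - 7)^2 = x^3 - 14*x^2 + 49*x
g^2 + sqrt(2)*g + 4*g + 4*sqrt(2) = (g + 4)*(g + sqrt(2))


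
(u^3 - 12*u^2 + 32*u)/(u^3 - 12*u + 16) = u*(u^2 - 12*u + 32)/(u^3 - 12*u + 16)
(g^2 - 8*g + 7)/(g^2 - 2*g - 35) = (g - 1)/(g + 5)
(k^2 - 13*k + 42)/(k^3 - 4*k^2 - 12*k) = (k - 7)/(k*(k + 2))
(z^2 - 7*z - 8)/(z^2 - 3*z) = (z^2 - 7*z - 8)/(z*(z - 3))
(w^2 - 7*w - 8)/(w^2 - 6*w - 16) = (w + 1)/(w + 2)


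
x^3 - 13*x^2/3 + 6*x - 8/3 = (x - 2)*(x - 4/3)*(x - 1)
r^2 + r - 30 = (r - 5)*(r + 6)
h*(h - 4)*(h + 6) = h^3 + 2*h^2 - 24*h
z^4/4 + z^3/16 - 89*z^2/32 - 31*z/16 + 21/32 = (z/4 + 1/4)*(z - 7/2)*(z - 1/4)*(z + 3)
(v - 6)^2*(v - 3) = v^3 - 15*v^2 + 72*v - 108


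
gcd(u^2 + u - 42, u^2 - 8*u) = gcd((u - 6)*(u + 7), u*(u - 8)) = 1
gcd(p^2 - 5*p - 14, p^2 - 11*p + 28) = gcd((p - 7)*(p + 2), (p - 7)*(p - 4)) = p - 7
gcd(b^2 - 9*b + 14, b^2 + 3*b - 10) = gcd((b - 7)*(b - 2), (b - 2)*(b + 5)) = b - 2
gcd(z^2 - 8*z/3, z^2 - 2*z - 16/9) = z - 8/3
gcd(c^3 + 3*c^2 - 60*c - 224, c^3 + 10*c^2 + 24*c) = c + 4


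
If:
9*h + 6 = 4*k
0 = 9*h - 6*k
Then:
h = -2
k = -3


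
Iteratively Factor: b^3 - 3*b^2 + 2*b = (b - 2)*(b^2 - b) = b*(b - 2)*(b - 1)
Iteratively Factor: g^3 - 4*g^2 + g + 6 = (g + 1)*(g^2 - 5*g + 6) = (g - 3)*(g + 1)*(g - 2)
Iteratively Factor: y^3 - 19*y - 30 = (y - 5)*(y^2 + 5*y + 6) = (y - 5)*(y + 3)*(y + 2)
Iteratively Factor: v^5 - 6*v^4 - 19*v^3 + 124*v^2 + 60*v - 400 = (v + 2)*(v^4 - 8*v^3 - 3*v^2 + 130*v - 200) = (v + 2)*(v + 4)*(v^3 - 12*v^2 + 45*v - 50) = (v - 5)*(v + 2)*(v + 4)*(v^2 - 7*v + 10) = (v - 5)*(v - 2)*(v + 2)*(v + 4)*(v - 5)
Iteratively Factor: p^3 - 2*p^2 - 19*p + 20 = (p - 1)*(p^2 - p - 20) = (p - 1)*(p + 4)*(p - 5)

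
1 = 1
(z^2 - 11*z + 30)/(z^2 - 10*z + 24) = (z - 5)/(z - 4)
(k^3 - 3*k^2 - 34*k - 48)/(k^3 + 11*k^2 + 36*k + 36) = (k - 8)/(k + 6)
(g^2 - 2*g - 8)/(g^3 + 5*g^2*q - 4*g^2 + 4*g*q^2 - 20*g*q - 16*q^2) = (g + 2)/(g^2 + 5*g*q + 4*q^2)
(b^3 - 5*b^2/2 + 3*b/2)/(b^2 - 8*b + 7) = b*(2*b - 3)/(2*(b - 7))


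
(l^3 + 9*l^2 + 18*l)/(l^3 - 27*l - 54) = l*(l + 6)/(l^2 - 3*l - 18)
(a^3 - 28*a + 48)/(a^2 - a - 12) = (a^2 + 4*a - 12)/(a + 3)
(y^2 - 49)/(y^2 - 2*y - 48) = (49 - y^2)/(-y^2 + 2*y + 48)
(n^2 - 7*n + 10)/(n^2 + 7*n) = (n^2 - 7*n + 10)/(n*(n + 7))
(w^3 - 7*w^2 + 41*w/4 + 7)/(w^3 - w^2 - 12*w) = (w^2 - 3*w - 7/4)/(w*(w + 3))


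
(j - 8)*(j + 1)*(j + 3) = j^3 - 4*j^2 - 29*j - 24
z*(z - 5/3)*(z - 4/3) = z^3 - 3*z^2 + 20*z/9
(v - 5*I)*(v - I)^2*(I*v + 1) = I*v^4 + 8*v^3 - 18*I*v^2 - 16*v + 5*I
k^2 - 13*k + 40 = (k - 8)*(k - 5)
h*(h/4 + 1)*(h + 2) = h^3/4 + 3*h^2/2 + 2*h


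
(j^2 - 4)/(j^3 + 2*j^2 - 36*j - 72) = (j - 2)/(j^2 - 36)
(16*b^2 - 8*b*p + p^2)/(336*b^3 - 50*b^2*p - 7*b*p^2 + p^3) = (16*b^2 - 8*b*p + p^2)/(336*b^3 - 50*b^2*p - 7*b*p^2 + p^3)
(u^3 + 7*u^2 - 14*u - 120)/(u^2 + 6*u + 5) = (u^2 + 2*u - 24)/(u + 1)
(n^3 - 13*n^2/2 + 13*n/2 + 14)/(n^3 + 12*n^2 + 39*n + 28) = (n^2 - 15*n/2 + 14)/(n^2 + 11*n + 28)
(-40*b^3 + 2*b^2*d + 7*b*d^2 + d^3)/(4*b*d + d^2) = -10*b^2/d + 3*b + d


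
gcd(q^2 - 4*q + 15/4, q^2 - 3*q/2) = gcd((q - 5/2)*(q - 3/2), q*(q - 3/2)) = q - 3/2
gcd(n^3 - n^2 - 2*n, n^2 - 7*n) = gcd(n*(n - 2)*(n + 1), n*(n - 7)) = n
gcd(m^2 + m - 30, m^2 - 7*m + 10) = m - 5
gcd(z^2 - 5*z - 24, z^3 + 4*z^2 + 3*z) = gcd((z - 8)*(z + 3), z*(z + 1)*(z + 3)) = z + 3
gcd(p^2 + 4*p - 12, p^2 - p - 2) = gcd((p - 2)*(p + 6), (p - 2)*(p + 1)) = p - 2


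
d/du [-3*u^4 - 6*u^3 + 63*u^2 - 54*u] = -12*u^3 - 18*u^2 + 126*u - 54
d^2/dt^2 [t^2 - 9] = 2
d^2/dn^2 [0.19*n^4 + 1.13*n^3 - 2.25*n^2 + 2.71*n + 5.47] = 2.28*n^2 + 6.78*n - 4.5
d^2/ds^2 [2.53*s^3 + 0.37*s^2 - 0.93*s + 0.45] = 15.18*s + 0.74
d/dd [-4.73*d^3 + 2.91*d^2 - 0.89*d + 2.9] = -14.19*d^2 + 5.82*d - 0.89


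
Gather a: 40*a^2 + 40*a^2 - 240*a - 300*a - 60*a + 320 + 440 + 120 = 80*a^2 - 600*a + 880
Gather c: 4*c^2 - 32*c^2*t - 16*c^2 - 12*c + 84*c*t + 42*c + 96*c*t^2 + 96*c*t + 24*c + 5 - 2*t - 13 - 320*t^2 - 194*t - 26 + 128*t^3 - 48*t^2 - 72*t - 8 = c^2*(-32*t - 12) + c*(96*t^2 + 180*t + 54) + 128*t^3 - 368*t^2 - 268*t - 42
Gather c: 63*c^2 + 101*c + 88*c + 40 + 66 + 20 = 63*c^2 + 189*c + 126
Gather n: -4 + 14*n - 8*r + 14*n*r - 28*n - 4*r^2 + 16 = n*(14*r - 14) - 4*r^2 - 8*r + 12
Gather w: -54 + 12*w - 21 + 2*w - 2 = 14*w - 77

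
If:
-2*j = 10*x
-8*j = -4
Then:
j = 1/2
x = -1/10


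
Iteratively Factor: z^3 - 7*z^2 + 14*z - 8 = (z - 1)*(z^2 - 6*z + 8) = (z - 2)*(z - 1)*(z - 4)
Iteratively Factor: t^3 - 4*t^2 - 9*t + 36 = (t - 3)*(t^2 - t - 12) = (t - 3)*(t + 3)*(t - 4)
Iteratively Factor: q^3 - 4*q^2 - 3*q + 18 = (q - 3)*(q^2 - q - 6) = (q - 3)*(q + 2)*(q - 3)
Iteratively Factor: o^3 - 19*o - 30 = (o + 2)*(o^2 - 2*o - 15) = (o + 2)*(o + 3)*(o - 5)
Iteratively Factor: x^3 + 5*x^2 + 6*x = (x)*(x^2 + 5*x + 6) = x*(x + 2)*(x + 3)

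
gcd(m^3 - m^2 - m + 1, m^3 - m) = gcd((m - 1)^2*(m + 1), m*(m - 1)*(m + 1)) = m^2 - 1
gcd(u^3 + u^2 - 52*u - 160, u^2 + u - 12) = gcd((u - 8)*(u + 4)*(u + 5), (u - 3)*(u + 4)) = u + 4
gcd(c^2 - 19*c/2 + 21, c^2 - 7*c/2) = c - 7/2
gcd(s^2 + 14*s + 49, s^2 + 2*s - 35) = s + 7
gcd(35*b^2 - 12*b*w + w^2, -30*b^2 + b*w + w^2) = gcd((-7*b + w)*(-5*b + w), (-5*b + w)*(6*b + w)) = -5*b + w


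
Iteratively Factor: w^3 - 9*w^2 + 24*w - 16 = (w - 4)*(w^2 - 5*w + 4) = (w - 4)^2*(w - 1)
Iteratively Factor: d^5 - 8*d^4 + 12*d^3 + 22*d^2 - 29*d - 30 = (d - 2)*(d^4 - 6*d^3 + 22*d + 15) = (d - 3)*(d - 2)*(d^3 - 3*d^2 - 9*d - 5) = (d - 5)*(d - 3)*(d - 2)*(d^2 + 2*d + 1) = (d - 5)*(d - 3)*(d - 2)*(d + 1)*(d + 1)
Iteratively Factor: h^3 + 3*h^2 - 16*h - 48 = (h + 4)*(h^2 - h - 12) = (h + 3)*(h + 4)*(h - 4)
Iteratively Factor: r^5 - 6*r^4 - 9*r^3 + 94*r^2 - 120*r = (r - 3)*(r^4 - 3*r^3 - 18*r^2 + 40*r) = (r - 3)*(r - 2)*(r^3 - r^2 - 20*r) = r*(r - 3)*(r - 2)*(r^2 - r - 20) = r*(r - 3)*(r - 2)*(r + 4)*(r - 5)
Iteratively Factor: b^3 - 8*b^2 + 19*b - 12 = (b - 3)*(b^2 - 5*b + 4) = (b - 3)*(b - 1)*(b - 4)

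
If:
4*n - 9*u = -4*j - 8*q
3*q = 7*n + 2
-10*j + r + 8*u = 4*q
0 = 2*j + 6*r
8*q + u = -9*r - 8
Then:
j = -540/587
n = -451/587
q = -661/587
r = 180/587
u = -1028/587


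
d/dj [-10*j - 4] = -10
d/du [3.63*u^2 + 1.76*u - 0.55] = 7.26*u + 1.76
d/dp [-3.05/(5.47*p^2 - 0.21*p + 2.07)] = (33.367*p - 0.6405)/(5.47*p^2 - 0.21*p + 2.07)^2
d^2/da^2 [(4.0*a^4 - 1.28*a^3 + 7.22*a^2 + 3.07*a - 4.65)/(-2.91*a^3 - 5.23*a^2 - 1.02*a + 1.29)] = (2.27373675443232e-13*a^7 - 356.318372*a^6 - 396.902178000001*a^5 + 515.374001999999*a^4 + 784.32745*a^3 + 325.415826*a^2 + 142.075224*a + 40.311414)/(24.642171*a^9 + 132.864489*a^8 + 264.703203*a^7 + 203.426236*a^6 - 25.014816*a^5 - 112.505715*a^4 - 25.701003*a^3 + 22.083381*a^2 + 5.092146*a - 2.146689)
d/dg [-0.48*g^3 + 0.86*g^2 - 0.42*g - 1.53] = -1.44*g^2 + 1.72*g - 0.42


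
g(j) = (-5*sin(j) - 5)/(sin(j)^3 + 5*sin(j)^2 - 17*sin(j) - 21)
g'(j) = (-5*sin(j) - 5)*(-3*sin(j)^2*cos(j) - 10*sin(j)*cos(j) + 17*cos(j))/(sin(j)^3 + 5*sin(j)^2 - 17*sin(j) - 21)^2 - 5*cos(j)/(sin(j)^3 + 5*sin(j)^2 - 17*sin(j) - 21) = 10*(sin(j) + 2)*cos(j)/((sin(j) - 3)^2*(sin(j) + 7)^2)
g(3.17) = 0.24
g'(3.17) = -0.04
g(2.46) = 0.28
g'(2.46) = -0.06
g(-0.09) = 0.23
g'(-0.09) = 0.04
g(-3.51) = 0.26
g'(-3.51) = -0.06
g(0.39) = 0.26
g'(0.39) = 0.06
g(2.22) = 0.29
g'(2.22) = -0.06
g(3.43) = 0.23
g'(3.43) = -0.03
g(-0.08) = 0.23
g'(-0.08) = 0.04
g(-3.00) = 0.23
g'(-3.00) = -0.04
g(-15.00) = 0.22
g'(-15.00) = -0.02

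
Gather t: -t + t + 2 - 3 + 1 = 0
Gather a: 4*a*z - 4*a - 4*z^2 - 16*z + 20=a*(4*z - 4) - 4*z^2 - 16*z + 20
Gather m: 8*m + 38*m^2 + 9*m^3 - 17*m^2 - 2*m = 9*m^3 + 21*m^2 + 6*m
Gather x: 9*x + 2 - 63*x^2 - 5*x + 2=-63*x^2 + 4*x + 4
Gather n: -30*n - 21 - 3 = -30*n - 24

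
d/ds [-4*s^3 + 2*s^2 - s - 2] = -12*s^2 + 4*s - 1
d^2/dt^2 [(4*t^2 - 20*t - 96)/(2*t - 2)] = -112/(t^3 - 3*t^2 + 3*t - 1)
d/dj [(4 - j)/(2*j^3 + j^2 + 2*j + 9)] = (-2*j^3 - j^2 - 2*j + 2*(j - 4)*(3*j^2 + j + 1) - 9)/(2*j^3 + j^2 + 2*j + 9)^2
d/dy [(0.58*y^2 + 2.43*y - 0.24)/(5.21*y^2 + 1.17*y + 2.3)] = (-11.9817*y^2 + 5.1688*y + 5.8698)/(27.1441*y^4 + 12.1914*y^3 + 25.3349*y^2 + 5.382*y + 5.29)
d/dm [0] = 0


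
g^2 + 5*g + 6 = (g + 2)*(g + 3)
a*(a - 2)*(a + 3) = a^3 + a^2 - 6*a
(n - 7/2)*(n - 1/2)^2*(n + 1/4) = n^4 - 17*n^3/4 + 21*n^2/8 + n/16 - 7/32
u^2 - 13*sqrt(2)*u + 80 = (u - 8*sqrt(2))*(u - 5*sqrt(2))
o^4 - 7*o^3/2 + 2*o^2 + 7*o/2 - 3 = (o - 2)*(o - 3/2)*(o - 1)*(o + 1)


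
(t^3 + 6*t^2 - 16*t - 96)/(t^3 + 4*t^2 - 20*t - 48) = (t + 4)/(t + 2)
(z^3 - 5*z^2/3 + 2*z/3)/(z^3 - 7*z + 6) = z*(3*z - 2)/(3*(z^2 + z - 6))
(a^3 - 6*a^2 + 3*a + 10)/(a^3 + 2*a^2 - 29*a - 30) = (a - 2)/(a + 6)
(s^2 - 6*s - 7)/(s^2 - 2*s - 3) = (s - 7)/(s - 3)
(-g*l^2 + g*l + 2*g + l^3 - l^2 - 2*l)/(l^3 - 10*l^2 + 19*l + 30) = (-g*l + 2*g + l^2 - 2*l)/(l^2 - 11*l + 30)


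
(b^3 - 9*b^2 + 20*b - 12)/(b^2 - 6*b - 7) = (-b^3 + 9*b^2 - 20*b + 12)/(-b^2 + 6*b + 7)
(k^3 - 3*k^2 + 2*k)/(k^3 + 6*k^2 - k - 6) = k*(k - 2)/(k^2 + 7*k + 6)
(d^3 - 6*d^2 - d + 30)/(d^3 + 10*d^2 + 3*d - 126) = (d^2 - 3*d - 10)/(d^2 + 13*d + 42)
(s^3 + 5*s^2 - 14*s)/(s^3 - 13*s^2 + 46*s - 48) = s*(s + 7)/(s^2 - 11*s + 24)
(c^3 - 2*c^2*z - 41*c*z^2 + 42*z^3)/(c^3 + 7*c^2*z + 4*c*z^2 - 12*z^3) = (c - 7*z)/(c + 2*z)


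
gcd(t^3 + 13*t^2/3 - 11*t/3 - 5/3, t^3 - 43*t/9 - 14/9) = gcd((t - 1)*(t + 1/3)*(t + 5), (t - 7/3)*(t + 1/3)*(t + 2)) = t + 1/3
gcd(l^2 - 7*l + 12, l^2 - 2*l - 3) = l - 3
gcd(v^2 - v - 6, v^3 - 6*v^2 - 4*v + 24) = v + 2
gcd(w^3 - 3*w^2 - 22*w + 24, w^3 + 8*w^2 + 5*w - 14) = w - 1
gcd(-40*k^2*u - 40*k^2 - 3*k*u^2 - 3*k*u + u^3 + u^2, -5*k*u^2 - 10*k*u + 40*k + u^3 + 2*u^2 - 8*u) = 1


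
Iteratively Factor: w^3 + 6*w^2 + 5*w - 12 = (w + 4)*(w^2 + 2*w - 3) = (w - 1)*(w + 4)*(w + 3)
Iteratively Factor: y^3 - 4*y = (y - 2)*(y^2 + 2*y) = y*(y - 2)*(y + 2)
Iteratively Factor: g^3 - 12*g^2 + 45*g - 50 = (g - 5)*(g^2 - 7*g + 10) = (g - 5)*(g - 2)*(g - 5)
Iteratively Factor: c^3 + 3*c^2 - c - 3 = (c - 1)*(c^2 + 4*c + 3) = (c - 1)*(c + 3)*(c + 1)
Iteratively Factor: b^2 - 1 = (b + 1)*(b - 1)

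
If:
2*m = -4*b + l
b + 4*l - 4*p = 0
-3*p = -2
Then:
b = 8/51 - 8*m/17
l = 2*m/17 + 32/51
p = 2/3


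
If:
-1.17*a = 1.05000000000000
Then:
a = -0.90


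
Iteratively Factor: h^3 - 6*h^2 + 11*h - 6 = (h - 3)*(h^2 - 3*h + 2) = (h - 3)*(h - 2)*(h - 1)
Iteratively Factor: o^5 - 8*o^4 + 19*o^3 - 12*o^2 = (o)*(o^4 - 8*o^3 + 19*o^2 - 12*o) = o*(o - 4)*(o^3 - 4*o^2 + 3*o) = o*(o - 4)*(o - 3)*(o^2 - o) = o^2*(o - 4)*(o - 3)*(o - 1)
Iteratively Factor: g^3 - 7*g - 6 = (g - 3)*(g^2 + 3*g + 2) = (g - 3)*(g + 1)*(g + 2)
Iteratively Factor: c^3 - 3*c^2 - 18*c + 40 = (c - 2)*(c^2 - c - 20) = (c - 2)*(c + 4)*(c - 5)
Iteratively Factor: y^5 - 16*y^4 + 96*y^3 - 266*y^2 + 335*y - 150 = (y - 2)*(y^4 - 14*y^3 + 68*y^2 - 130*y + 75) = (y - 5)*(y - 2)*(y^3 - 9*y^2 + 23*y - 15) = (y - 5)*(y - 3)*(y - 2)*(y^2 - 6*y + 5) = (y - 5)*(y - 3)*(y - 2)*(y - 1)*(y - 5)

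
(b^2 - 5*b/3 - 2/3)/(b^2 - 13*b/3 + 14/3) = (3*b + 1)/(3*b - 7)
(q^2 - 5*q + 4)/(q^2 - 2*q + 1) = (q - 4)/(q - 1)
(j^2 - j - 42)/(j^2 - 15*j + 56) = (j + 6)/(j - 8)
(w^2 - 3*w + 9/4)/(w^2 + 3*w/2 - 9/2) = (w - 3/2)/(w + 3)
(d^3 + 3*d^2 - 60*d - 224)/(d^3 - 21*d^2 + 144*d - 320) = (d^2 + 11*d + 28)/(d^2 - 13*d + 40)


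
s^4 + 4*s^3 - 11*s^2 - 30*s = s*(s - 3)*(s + 2)*(s + 5)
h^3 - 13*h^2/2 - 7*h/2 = h*(h - 7)*(h + 1/2)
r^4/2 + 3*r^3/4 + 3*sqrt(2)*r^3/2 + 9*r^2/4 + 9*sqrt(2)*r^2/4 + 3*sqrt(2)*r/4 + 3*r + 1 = (r/2 + sqrt(2)/2)*(r + 1/2)*(r + 1)*(r + 2*sqrt(2))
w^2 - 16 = (w - 4)*(w + 4)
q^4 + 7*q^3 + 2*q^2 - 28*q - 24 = (q - 2)*(q + 1)*(q + 2)*(q + 6)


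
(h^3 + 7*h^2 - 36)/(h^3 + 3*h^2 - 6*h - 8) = (h^2 + 9*h + 18)/(h^2 + 5*h + 4)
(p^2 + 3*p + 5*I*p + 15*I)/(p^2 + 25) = (p + 3)/(p - 5*I)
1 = 1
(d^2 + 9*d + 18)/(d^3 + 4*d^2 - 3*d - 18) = (d + 6)/(d^2 + d - 6)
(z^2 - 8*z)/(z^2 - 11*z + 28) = z*(z - 8)/(z^2 - 11*z + 28)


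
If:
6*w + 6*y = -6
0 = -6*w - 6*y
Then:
No Solution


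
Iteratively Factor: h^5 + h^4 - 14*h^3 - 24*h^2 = (h - 4)*(h^4 + 5*h^3 + 6*h^2) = h*(h - 4)*(h^3 + 5*h^2 + 6*h) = h^2*(h - 4)*(h^2 + 5*h + 6) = h^2*(h - 4)*(h + 2)*(h + 3)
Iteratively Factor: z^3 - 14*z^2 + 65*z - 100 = (z - 5)*(z^2 - 9*z + 20) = (z - 5)^2*(z - 4)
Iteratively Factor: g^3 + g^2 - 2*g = (g + 2)*(g^2 - g) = g*(g + 2)*(g - 1)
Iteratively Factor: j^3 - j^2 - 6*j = (j - 3)*(j^2 + 2*j) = (j - 3)*(j + 2)*(j)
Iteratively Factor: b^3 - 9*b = (b + 3)*(b^2 - 3*b) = b*(b + 3)*(b - 3)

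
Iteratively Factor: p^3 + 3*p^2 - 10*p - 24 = (p + 2)*(p^2 + p - 12) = (p + 2)*(p + 4)*(p - 3)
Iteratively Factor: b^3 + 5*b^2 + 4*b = (b)*(b^2 + 5*b + 4) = b*(b + 1)*(b + 4)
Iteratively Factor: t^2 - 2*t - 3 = (t + 1)*(t - 3)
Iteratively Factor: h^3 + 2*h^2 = (h)*(h^2 + 2*h) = h*(h + 2)*(h)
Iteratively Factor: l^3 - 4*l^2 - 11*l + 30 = (l - 2)*(l^2 - 2*l - 15) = (l - 5)*(l - 2)*(l + 3)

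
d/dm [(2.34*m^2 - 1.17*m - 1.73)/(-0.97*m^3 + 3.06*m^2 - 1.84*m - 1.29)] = (2.2698*m^4 - 2.2698*m^3 - 5.7597*m^2 + 4.5504*m - 1.6739)/(0.9409*m^6 - 5.9364*m^5 + 12.9332*m^4 - 8.7582*m^3 - 4.5092*m^2 + 4.7472*m + 1.6641)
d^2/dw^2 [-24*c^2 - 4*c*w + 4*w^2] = 8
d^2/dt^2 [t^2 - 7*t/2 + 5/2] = 2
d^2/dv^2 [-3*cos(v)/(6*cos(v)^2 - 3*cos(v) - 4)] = (-54*(1 - cos(v)^2)^2 - 108*cos(v)^5 - 216*cos(v)^3 - 72*cos(v)^2 + 384*cos(v) - 18)/(-6*cos(v)^2 + 3*cos(v) + 4)^3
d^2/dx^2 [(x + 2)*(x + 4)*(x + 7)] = 6*x + 26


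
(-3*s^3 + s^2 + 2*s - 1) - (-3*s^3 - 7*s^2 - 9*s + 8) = 8*s^2 + 11*s - 9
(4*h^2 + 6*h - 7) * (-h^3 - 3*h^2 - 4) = -4*h^5 - 18*h^4 - 11*h^3 + 5*h^2 - 24*h + 28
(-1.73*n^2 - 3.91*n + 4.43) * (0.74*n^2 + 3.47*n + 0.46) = -1.2802*n^4 - 8.8965*n^3 - 11.0853*n^2 + 13.5735*n + 2.0378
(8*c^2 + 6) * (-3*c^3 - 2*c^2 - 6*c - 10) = -24*c^5 - 16*c^4 - 66*c^3 - 92*c^2 - 36*c - 60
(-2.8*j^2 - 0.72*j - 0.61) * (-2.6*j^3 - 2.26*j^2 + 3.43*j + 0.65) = 7.28*j^5 + 8.2*j^4 - 6.3908*j^3 - 2.911*j^2 - 2.5603*j - 0.3965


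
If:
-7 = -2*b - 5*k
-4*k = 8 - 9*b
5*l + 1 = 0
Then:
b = 68/53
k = 47/53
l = -1/5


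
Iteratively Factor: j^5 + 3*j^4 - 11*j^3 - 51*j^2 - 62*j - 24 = (j + 1)*(j^4 + 2*j^3 - 13*j^2 - 38*j - 24) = (j + 1)^2*(j^3 + j^2 - 14*j - 24) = (j + 1)^2*(j + 2)*(j^2 - j - 12) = (j + 1)^2*(j + 2)*(j + 3)*(j - 4)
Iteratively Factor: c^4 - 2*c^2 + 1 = (c + 1)*(c^3 - c^2 - c + 1) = (c - 1)*(c + 1)*(c^2 - 1) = (c - 1)^2*(c + 1)*(c + 1)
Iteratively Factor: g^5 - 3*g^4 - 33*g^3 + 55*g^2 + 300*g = (g - 5)*(g^4 + 2*g^3 - 23*g^2 - 60*g) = (g - 5)^2*(g^3 + 7*g^2 + 12*g) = (g - 5)^2*(g + 3)*(g^2 + 4*g) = (g - 5)^2*(g + 3)*(g + 4)*(g)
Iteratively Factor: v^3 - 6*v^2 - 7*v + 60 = (v - 4)*(v^2 - 2*v - 15) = (v - 4)*(v + 3)*(v - 5)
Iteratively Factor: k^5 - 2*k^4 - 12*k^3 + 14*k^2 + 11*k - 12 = (k - 4)*(k^4 + 2*k^3 - 4*k^2 - 2*k + 3) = (k - 4)*(k + 3)*(k^3 - k^2 - k + 1) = (k - 4)*(k - 1)*(k + 3)*(k^2 - 1) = (k - 4)*(k - 1)*(k + 1)*(k + 3)*(k - 1)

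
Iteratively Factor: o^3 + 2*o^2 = (o)*(o^2 + 2*o) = o*(o + 2)*(o)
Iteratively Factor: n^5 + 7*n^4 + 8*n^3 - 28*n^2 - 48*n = (n)*(n^4 + 7*n^3 + 8*n^2 - 28*n - 48) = n*(n + 4)*(n^3 + 3*n^2 - 4*n - 12) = n*(n + 3)*(n + 4)*(n^2 - 4) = n*(n - 2)*(n + 3)*(n + 4)*(n + 2)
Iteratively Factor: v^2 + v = (v + 1)*(v)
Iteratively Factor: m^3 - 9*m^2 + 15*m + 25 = (m + 1)*(m^2 - 10*m + 25) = (m - 5)*(m + 1)*(m - 5)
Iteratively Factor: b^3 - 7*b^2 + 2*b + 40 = (b - 4)*(b^2 - 3*b - 10) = (b - 4)*(b + 2)*(b - 5)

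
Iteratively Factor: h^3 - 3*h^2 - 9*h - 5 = (h - 5)*(h^2 + 2*h + 1) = (h - 5)*(h + 1)*(h + 1)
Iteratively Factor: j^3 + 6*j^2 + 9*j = (j + 3)*(j^2 + 3*j) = j*(j + 3)*(j + 3)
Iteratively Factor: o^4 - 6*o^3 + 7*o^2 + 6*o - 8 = (o - 2)*(o^3 - 4*o^2 - o + 4) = (o - 2)*(o + 1)*(o^2 - 5*o + 4) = (o - 2)*(o - 1)*(o + 1)*(o - 4)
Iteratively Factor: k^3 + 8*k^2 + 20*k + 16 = (k + 2)*(k^2 + 6*k + 8) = (k + 2)^2*(k + 4)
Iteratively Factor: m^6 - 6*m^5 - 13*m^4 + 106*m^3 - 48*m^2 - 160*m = (m - 4)*(m^5 - 2*m^4 - 21*m^3 + 22*m^2 + 40*m) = (m - 4)*(m + 1)*(m^4 - 3*m^3 - 18*m^2 + 40*m) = (m - 4)*(m + 1)*(m + 4)*(m^3 - 7*m^2 + 10*m) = (m - 5)*(m - 4)*(m + 1)*(m + 4)*(m^2 - 2*m) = m*(m - 5)*(m - 4)*(m + 1)*(m + 4)*(m - 2)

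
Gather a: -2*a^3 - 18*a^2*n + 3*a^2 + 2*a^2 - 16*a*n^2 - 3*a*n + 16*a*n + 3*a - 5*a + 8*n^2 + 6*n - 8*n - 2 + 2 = -2*a^3 + a^2*(5 - 18*n) + a*(-16*n^2 + 13*n - 2) + 8*n^2 - 2*n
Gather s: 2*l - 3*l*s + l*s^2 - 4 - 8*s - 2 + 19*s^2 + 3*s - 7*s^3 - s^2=2*l - 7*s^3 + s^2*(l + 18) + s*(-3*l - 5) - 6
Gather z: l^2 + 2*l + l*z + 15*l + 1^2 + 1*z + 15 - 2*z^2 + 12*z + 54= l^2 + 17*l - 2*z^2 + z*(l + 13) + 70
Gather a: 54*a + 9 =54*a + 9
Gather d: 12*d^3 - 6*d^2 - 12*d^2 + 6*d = 12*d^3 - 18*d^2 + 6*d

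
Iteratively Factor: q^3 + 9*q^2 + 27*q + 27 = (q + 3)*(q^2 + 6*q + 9) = (q + 3)^2*(q + 3)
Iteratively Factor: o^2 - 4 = (o + 2)*(o - 2)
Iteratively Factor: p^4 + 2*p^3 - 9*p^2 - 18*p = (p)*(p^3 + 2*p^2 - 9*p - 18) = p*(p + 2)*(p^2 - 9) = p*(p + 2)*(p + 3)*(p - 3)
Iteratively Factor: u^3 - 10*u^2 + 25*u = (u)*(u^2 - 10*u + 25) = u*(u - 5)*(u - 5)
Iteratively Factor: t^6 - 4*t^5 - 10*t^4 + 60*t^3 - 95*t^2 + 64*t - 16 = (t - 1)*(t^5 - 3*t^4 - 13*t^3 + 47*t^2 - 48*t + 16) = (t - 1)^2*(t^4 - 2*t^3 - 15*t^2 + 32*t - 16) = (t - 1)^3*(t^3 - t^2 - 16*t + 16) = (t - 4)*(t - 1)^3*(t^2 + 3*t - 4) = (t - 4)*(t - 1)^3*(t + 4)*(t - 1)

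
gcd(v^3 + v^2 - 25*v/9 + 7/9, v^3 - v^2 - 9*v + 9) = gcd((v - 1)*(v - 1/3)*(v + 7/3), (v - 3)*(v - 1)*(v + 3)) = v - 1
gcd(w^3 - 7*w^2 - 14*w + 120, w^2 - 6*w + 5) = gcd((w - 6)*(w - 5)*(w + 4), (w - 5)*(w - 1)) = w - 5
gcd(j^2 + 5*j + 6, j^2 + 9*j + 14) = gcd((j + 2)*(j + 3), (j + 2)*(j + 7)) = j + 2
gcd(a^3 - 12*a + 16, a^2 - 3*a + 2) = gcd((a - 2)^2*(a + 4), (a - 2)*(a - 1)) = a - 2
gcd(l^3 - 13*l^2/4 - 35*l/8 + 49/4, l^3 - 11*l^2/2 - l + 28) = l^2 - 3*l/2 - 7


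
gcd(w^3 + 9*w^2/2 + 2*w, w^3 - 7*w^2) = w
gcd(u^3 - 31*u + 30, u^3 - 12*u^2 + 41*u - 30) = u^2 - 6*u + 5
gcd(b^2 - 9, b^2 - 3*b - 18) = b + 3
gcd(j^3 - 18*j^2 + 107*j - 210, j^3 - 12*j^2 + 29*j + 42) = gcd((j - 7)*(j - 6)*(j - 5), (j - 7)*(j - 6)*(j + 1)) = j^2 - 13*j + 42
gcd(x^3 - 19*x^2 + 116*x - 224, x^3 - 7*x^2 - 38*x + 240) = x - 8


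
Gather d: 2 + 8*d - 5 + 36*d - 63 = 44*d - 66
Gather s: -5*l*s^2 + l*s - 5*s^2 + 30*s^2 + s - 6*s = s^2*(25 - 5*l) + s*(l - 5)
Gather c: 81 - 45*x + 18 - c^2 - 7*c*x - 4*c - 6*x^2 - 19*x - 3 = -c^2 + c*(-7*x - 4) - 6*x^2 - 64*x + 96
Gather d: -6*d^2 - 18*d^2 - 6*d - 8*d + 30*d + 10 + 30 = -24*d^2 + 16*d + 40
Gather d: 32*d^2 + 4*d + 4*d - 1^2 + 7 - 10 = 32*d^2 + 8*d - 4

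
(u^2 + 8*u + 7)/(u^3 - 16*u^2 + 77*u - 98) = (u^2 + 8*u + 7)/(u^3 - 16*u^2 + 77*u - 98)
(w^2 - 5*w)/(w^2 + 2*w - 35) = w/(w + 7)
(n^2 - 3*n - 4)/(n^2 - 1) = (n - 4)/(n - 1)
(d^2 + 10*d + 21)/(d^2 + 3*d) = (d + 7)/d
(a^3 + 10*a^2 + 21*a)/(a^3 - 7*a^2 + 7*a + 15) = a*(a^2 + 10*a + 21)/(a^3 - 7*a^2 + 7*a + 15)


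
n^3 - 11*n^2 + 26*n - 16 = (n - 8)*(n - 2)*(n - 1)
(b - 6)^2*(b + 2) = b^3 - 10*b^2 + 12*b + 72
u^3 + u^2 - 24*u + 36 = (u - 3)*(u - 2)*(u + 6)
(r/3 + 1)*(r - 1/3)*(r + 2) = r^3/3 + 14*r^2/9 + 13*r/9 - 2/3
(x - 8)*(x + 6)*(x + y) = x^3 + x^2*y - 2*x^2 - 2*x*y - 48*x - 48*y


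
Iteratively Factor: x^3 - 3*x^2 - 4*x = (x - 4)*(x^2 + x) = x*(x - 4)*(x + 1)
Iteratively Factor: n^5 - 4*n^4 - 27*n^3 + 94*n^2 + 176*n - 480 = (n - 2)*(n^4 - 2*n^3 - 31*n^2 + 32*n + 240) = (n - 4)*(n - 2)*(n^3 + 2*n^2 - 23*n - 60) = (n - 4)*(n - 2)*(n + 4)*(n^2 - 2*n - 15) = (n - 5)*(n - 4)*(n - 2)*(n + 4)*(n + 3)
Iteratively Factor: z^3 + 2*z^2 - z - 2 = (z + 2)*(z^2 - 1) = (z + 1)*(z + 2)*(z - 1)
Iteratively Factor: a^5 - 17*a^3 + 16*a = (a - 1)*(a^4 + a^3 - 16*a^2 - 16*a) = a*(a - 1)*(a^3 + a^2 - 16*a - 16) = a*(a - 1)*(a + 4)*(a^2 - 3*a - 4) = a*(a - 4)*(a - 1)*(a + 4)*(a + 1)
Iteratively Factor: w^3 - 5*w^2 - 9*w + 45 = (w - 3)*(w^2 - 2*w - 15) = (w - 5)*(w - 3)*(w + 3)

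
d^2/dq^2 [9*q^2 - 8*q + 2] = 18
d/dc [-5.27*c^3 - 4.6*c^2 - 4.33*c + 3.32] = -15.81*c^2 - 9.2*c - 4.33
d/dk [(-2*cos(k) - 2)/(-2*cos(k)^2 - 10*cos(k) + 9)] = 2*(4*cos(k) + cos(2*k) + 20)*sin(k)/(10*cos(k) + cos(2*k) - 8)^2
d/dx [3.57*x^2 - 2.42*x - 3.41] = 7.14*x - 2.42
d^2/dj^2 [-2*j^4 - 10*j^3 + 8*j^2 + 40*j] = -24*j^2 - 60*j + 16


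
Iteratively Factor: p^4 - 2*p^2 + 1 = (p + 1)*(p^3 - p^2 - p + 1) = (p - 1)*(p + 1)*(p^2 - 1) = (p - 1)*(p + 1)^2*(p - 1)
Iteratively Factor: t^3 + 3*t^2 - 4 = (t + 2)*(t^2 + t - 2) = (t - 1)*(t + 2)*(t + 2)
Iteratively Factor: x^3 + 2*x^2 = (x)*(x^2 + 2*x) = x^2*(x + 2)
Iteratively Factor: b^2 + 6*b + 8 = (b + 2)*(b + 4)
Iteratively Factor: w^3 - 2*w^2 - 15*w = (w + 3)*(w^2 - 5*w) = (w - 5)*(w + 3)*(w)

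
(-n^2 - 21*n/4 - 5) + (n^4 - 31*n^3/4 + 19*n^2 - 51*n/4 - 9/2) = n^4 - 31*n^3/4 + 18*n^2 - 18*n - 19/2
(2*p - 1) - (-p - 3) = 3*p + 2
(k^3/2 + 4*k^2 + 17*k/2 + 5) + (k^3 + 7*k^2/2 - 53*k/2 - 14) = 3*k^3/2 + 15*k^2/2 - 18*k - 9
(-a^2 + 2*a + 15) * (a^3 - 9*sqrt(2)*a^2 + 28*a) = -a^5 + 2*a^4 + 9*sqrt(2)*a^4 - 18*sqrt(2)*a^3 - 13*a^3 - 135*sqrt(2)*a^2 + 56*a^2 + 420*a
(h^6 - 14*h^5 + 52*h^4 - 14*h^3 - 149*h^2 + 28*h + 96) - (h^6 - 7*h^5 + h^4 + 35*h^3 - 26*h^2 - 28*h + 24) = -7*h^5 + 51*h^4 - 49*h^3 - 123*h^2 + 56*h + 72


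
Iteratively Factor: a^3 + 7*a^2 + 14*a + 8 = (a + 1)*(a^2 + 6*a + 8) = (a + 1)*(a + 4)*(a + 2)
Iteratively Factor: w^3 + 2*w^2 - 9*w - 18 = (w - 3)*(w^2 + 5*w + 6) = (w - 3)*(w + 3)*(w + 2)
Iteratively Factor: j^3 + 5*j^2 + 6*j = (j)*(j^2 + 5*j + 6) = j*(j + 3)*(j + 2)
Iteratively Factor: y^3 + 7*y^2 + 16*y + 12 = (y + 2)*(y^2 + 5*y + 6) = (y + 2)^2*(y + 3)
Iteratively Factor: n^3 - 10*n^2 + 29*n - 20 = (n - 5)*(n^2 - 5*n + 4) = (n - 5)*(n - 4)*(n - 1)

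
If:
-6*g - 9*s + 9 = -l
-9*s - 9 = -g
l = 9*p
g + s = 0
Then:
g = 9/10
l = -117/10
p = -13/10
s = -9/10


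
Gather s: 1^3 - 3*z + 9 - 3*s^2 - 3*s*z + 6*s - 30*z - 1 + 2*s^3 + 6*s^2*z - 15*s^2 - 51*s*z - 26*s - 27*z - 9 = 2*s^3 + s^2*(6*z - 18) + s*(-54*z - 20) - 60*z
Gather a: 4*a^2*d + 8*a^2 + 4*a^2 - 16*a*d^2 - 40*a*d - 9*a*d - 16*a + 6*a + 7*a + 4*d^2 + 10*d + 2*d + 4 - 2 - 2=a^2*(4*d + 12) + a*(-16*d^2 - 49*d - 3) + 4*d^2 + 12*d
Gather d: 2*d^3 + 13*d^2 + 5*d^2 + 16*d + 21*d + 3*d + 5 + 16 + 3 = 2*d^3 + 18*d^2 + 40*d + 24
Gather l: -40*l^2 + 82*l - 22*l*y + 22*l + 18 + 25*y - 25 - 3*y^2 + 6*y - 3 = -40*l^2 + l*(104 - 22*y) - 3*y^2 + 31*y - 10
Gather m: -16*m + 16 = 16 - 16*m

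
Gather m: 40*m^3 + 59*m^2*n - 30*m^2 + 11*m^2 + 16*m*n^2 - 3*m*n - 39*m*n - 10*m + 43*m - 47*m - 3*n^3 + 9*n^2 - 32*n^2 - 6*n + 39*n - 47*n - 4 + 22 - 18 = 40*m^3 + m^2*(59*n - 19) + m*(16*n^2 - 42*n - 14) - 3*n^3 - 23*n^2 - 14*n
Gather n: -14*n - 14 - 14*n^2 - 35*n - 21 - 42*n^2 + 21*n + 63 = -56*n^2 - 28*n + 28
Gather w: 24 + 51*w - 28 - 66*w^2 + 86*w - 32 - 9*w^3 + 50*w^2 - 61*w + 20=-9*w^3 - 16*w^2 + 76*w - 16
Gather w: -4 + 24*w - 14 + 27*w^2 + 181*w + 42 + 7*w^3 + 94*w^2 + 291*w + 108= 7*w^3 + 121*w^2 + 496*w + 132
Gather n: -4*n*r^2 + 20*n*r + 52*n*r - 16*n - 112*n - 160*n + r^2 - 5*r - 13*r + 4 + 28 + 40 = n*(-4*r^2 + 72*r - 288) + r^2 - 18*r + 72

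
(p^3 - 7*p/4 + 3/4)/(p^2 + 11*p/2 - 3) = (2*p^2 + p - 3)/(2*(p + 6))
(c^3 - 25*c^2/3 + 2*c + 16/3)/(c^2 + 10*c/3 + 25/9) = 3*(3*c^3 - 25*c^2 + 6*c + 16)/(9*c^2 + 30*c + 25)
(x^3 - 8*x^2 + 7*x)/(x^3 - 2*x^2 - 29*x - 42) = x*(x - 1)/(x^2 + 5*x + 6)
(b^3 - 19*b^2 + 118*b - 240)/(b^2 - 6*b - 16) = (b^2 - 11*b + 30)/(b + 2)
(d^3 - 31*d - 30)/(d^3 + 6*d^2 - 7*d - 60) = (d^2 - 5*d - 6)/(d^2 + d - 12)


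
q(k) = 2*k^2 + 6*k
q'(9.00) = 42.00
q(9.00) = 216.00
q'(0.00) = 6.00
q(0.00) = 0.00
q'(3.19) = 18.76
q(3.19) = 39.49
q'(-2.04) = -2.16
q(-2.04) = -3.92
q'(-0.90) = 2.40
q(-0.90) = -3.78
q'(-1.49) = 0.04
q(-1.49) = -4.50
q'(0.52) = 8.08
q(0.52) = 3.66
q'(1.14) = 10.56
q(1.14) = 9.44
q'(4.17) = 22.68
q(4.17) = 59.80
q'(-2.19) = -2.76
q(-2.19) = -3.55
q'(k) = 4*k + 6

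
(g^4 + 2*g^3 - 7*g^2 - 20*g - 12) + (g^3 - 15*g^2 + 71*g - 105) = g^4 + 3*g^3 - 22*g^2 + 51*g - 117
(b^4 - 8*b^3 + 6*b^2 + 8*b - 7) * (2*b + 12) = 2*b^5 - 4*b^4 - 84*b^3 + 88*b^2 + 82*b - 84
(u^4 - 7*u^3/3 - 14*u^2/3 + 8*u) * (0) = 0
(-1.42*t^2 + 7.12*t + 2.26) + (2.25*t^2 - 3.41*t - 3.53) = 0.83*t^2 + 3.71*t - 1.27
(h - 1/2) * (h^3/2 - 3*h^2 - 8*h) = h^4/2 - 13*h^3/4 - 13*h^2/2 + 4*h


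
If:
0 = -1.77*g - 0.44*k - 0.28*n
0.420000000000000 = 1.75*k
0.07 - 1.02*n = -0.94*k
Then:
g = -0.11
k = 0.24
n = 0.29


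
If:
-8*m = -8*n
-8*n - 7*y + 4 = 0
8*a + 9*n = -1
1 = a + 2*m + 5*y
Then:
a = -143/271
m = 97/271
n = 97/271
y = 44/271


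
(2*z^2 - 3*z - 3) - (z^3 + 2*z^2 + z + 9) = -z^3 - 4*z - 12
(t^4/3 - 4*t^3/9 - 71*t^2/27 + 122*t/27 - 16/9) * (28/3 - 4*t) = -4*t^5/3 + 44*t^4/9 + 172*t^3/27 - 3452*t^2/81 + 3992*t/81 - 448/27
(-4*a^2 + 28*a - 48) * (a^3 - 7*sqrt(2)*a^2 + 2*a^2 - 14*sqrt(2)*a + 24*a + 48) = -4*a^5 + 20*a^4 + 28*sqrt(2)*a^4 - 140*sqrt(2)*a^3 - 88*a^3 - 56*sqrt(2)*a^2 + 384*a^2 + 192*a + 672*sqrt(2)*a - 2304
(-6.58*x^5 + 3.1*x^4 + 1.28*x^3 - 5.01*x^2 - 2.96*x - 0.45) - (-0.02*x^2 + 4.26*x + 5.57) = -6.58*x^5 + 3.1*x^4 + 1.28*x^3 - 4.99*x^2 - 7.22*x - 6.02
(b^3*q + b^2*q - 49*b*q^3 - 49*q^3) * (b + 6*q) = b^4*q + 6*b^3*q^2 + b^3*q - 49*b^2*q^3 + 6*b^2*q^2 - 294*b*q^4 - 49*b*q^3 - 294*q^4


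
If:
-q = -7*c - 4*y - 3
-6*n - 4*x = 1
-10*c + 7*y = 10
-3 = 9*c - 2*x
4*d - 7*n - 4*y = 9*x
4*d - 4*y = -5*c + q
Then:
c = 142/495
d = 9049/1980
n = -223/110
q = 6119/495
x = 307/110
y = 182/99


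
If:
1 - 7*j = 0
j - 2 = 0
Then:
No Solution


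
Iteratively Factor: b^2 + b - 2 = (b - 1)*(b + 2)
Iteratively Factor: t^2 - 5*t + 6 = (t - 2)*(t - 3)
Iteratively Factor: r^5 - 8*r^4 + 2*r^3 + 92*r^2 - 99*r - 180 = (r - 4)*(r^4 - 4*r^3 - 14*r^2 + 36*r + 45) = (r - 5)*(r - 4)*(r^3 + r^2 - 9*r - 9) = (r - 5)*(r - 4)*(r + 1)*(r^2 - 9) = (r - 5)*(r - 4)*(r - 3)*(r + 1)*(r + 3)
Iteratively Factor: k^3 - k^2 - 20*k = (k + 4)*(k^2 - 5*k) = (k - 5)*(k + 4)*(k)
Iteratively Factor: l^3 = (l)*(l^2) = l^2*(l)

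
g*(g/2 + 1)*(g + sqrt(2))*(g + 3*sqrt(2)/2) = g^4/2 + g^3 + 5*sqrt(2)*g^3/4 + 3*g^2/2 + 5*sqrt(2)*g^2/2 + 3*g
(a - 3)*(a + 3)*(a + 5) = a^3 + 5*a^2 - 9*a - 45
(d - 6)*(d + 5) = d^2 - d - 30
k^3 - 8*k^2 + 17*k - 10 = (k - 5)*(k - 2)*(k - 1)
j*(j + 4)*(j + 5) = j^3 + 9*j^2 + 20*j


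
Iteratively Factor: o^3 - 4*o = (o + 2)*(o^2 - 2*o) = (o - 2)*(o + 2)*(o)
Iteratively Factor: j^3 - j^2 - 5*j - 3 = (j + 1)*(j^2 - 2*j - 3) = (j - 3)*(j + 1)*(j + 1)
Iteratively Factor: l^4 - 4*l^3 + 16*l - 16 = (l - 2)*(l^3 - 2*l^2 - 4*l + 8) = (l - 2)^2*(l^2 - 4) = (l - 2)^3*(l + 2)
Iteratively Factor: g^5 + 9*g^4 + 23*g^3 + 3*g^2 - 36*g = (g)*(g^4 + 9*g^3 + 23*g^2 + 3*g - 36) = g*(g + 4)*(g^3 + 5*g^2 + 3*g - 9) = g*(g + 3)*(g + 4)*(g^2 + 2*g - 3) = g*(g - 1)*(g + 3)*(g + 4)*(g + 3)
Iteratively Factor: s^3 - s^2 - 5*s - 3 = (s - 3)*(s^2 + 2*s + 1) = (s - 3)*(s + 1)*(s + 1)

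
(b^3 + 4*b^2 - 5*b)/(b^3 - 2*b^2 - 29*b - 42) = b*(-b^2 - 4*b + 5)/(-b^3 + 2*b^2 + 29*b + 42)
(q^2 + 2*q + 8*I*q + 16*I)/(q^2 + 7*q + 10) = (q + 8*I)/(q + 5)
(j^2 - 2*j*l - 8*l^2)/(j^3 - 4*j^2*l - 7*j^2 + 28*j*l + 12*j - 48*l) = (j + 2*l)/(j^2 - 7*j + 12)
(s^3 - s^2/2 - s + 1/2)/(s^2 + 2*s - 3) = (2*s^2 + s - 1)/(2*(s + 3))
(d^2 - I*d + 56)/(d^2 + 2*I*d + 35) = (d - 8*I)/(d - 5*I)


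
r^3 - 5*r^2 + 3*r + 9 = (r - 3)^2*(r + 1)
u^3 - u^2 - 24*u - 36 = (u - 6)*(u + 2)*(u + 3)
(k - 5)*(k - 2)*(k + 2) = k^3 - 5*k^2 - 4*k + 20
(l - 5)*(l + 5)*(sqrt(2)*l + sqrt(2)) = sqrt(2)*l^3 + sqrt(2)*l^2 - 25*sqrt(2)*l - 25*sqrt(2)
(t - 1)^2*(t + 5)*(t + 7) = t^4 + 10*t^3 + 12*t^2 - 58*t + 35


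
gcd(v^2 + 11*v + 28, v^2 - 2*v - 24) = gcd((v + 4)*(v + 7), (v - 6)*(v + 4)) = v + 4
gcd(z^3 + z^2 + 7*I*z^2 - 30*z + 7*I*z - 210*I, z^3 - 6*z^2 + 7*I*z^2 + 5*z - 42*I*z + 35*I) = z^2 + z*(-5 + 7*I) - 35*I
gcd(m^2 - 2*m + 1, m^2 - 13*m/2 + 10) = 1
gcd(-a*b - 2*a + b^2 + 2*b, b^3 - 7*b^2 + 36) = b + 2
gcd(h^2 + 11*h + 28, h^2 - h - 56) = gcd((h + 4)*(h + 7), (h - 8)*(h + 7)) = h + 7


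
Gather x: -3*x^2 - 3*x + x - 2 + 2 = -3*x^2 - 2*x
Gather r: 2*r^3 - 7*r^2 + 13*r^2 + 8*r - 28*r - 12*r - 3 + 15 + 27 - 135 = 2*r^3 + 6*r^2 - 32*r - 96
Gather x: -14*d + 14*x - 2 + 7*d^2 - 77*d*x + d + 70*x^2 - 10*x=7*d^2 - 13*d + 70*x^2 + x*(4 - 77*d) - 2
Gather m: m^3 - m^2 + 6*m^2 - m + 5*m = m^3 + 5*m^2 + 4*m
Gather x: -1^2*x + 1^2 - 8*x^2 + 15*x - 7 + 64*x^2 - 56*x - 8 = 56*x^2 - 42*x - 14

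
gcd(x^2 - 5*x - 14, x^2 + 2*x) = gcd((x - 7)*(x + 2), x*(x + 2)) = x + 2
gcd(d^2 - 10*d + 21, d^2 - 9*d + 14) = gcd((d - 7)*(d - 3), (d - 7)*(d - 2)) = d - 7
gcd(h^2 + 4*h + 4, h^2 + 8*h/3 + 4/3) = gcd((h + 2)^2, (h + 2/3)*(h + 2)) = h + 2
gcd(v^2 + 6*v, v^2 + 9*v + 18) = v + 6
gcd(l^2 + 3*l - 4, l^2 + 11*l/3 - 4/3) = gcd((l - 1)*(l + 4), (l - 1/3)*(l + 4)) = l + 4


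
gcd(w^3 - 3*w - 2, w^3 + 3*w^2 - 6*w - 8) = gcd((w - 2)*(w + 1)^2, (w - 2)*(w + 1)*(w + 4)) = w^2 - w - 2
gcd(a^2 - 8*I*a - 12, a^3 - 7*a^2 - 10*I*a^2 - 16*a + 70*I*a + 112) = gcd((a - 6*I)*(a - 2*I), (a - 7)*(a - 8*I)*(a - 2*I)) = a - 2*I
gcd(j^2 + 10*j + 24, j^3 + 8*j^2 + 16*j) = j + 4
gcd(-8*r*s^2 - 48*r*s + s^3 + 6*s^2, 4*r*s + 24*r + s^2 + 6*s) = s + 6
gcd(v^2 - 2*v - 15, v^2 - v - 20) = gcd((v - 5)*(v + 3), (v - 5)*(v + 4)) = v - 5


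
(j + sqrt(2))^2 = j^2 + 2*sqrt(2)*j + 2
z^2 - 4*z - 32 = (z - 8)*(z + 4)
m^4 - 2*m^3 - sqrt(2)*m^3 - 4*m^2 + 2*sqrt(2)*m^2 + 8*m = m*(m - 2)*(m - 2*sqrt(2))*(m + sqrt(2))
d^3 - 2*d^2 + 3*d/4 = d*(d - 3/2)*(d - 1/2)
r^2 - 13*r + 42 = (r - 7)*(r - 6)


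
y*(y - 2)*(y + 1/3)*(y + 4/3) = y^4 - y^3/3 - 26*y^2/9 - 8*y/9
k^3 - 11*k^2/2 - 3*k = k*(k - 6)*(k + 1/2)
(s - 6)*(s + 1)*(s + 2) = s^3 - 3*s^2 - 16*s - 12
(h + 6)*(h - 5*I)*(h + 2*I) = h^3 + 6*h^2 - 3*I*h^2 + 10*h - 18*I*h + 60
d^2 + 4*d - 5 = (d - 1)*(d + 5)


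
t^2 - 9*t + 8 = (t - 8)*(t - 1)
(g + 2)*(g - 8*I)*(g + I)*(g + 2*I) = g^4 + 2*g^3 - 5*I*g^3 + 22*g^2 - 10*I*g^2 + 44*g + 16*I*g + 32*I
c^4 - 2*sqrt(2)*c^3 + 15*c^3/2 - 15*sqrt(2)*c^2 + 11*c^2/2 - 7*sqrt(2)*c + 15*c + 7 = (c + 1/2)*(c + 7)*(c - sqrt(2))^2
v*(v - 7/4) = v^2 - 7*v/4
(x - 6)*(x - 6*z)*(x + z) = x^3 - 5*x^2*z - 6*x^2 - 6*x*z^2 + 30*x*z + 36*z^2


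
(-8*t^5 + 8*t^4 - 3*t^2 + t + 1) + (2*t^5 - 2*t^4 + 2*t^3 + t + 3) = -6*t^5 + 6*t^4 + 2*t^3 - 3*t^2 + 2*t + 4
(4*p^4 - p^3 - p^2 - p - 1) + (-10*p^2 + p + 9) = 4*p^4 - p^3 - 11*p^2 + 8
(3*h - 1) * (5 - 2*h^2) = -6*h^3 + 2*h^2 + 15*h - 5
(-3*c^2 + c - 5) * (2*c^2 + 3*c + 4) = -6*c^4 - 7*c^3 - 19*c^2 - 11*c - 20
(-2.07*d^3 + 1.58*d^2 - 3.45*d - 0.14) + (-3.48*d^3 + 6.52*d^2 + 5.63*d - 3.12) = -5.55*d^3 + 8.1*d^2 + 2.18*d - 3.26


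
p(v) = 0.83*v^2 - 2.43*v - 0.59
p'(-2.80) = -7.08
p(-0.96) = 2.51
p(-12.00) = 148.09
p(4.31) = 4.35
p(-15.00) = 222.61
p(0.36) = -1.36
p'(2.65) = 1.97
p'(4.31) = 4.72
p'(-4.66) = -10.17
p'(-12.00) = -22.35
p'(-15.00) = -27.33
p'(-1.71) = -5.27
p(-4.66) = 28.76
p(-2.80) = 12.72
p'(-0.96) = -4.02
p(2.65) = -1.20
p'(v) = 1.66*v - 2.43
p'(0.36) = -1.83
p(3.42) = 0.81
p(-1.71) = 5.99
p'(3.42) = 3.25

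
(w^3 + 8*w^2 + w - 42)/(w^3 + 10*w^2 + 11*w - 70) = (w + 3)/(w + 5)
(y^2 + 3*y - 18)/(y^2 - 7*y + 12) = (y + 6)/(y - 4)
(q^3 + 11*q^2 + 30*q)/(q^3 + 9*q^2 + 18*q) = (q + 5)/(q + 3)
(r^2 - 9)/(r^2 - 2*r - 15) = (r - 3)/(r - 5)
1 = 1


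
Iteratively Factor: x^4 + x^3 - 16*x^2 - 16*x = (x + 1)*(x^3 - 16*x) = (x - 4)*(x + 1)*(x^2 + 4*x) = (x - 4)*(x + 1)*(x + 4)*(x)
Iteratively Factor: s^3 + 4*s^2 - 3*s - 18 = (s + 3)*(s^2 + s - 6) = (s + 3)^2*(s - 2)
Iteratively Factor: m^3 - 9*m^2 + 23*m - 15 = (m - 1)*(m^2 - 8*m + 15) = (m - 5)*(m - 1)*(m - 3)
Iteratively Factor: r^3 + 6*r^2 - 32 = (r - 2)*(r^2 + 8*r + 16) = (r - 2)*(r + 4)*(r + 4)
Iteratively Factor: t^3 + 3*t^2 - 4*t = (t + 4)*(t^2 - t) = t*(t + 4)*(t - 1)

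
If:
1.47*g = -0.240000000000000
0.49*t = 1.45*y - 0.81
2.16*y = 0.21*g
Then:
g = -0.16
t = -1.70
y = -0.02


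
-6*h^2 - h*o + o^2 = (-3*h + o)*(2*h + o)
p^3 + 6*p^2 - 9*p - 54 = (p - 3)*(p + 3)*(p + 6)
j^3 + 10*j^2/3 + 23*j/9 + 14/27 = (j + 1/3)*(j + 2/3)*(j + 7/3)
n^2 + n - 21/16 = (n - 3/4)*(n + 7/4)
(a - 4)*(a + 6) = a^2 + 2*a - 24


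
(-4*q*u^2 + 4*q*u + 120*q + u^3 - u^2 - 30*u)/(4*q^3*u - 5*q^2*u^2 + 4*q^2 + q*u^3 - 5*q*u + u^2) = (-u^2 + u + 30)/(q^2*u - q*u^2 + q - u)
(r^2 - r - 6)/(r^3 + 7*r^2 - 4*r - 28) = (r - 3)/(r^2 + 5*r - 14)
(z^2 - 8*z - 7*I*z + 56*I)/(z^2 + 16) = (z^2 - 8*z - 7*I*z + 56*I)/(z^2 + 16)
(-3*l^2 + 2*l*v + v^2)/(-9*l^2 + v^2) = (-l + v)/(-3*l + v)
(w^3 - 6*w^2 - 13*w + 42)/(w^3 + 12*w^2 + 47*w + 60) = (w^2 - 9*w + 14)/(w^2 + 9*w + 20)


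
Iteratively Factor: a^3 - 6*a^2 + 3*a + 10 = (a + 1)*(a^2 - 7*a + 10) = (a - 2)*(a + 1)*(a - 5)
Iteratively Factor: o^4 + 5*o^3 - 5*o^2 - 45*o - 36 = (o - 3)*(o^3 + 8*o^2 + 19*o + 12) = (o - 3)*(o + 1)*(o^2 + 7*o + 12) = (o - 3)*(o + 1)*(o + 4)*(o + 3)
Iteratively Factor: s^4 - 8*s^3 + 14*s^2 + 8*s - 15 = (s - 1)*(s^3 - 7*s^2 + 7*s + 15) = (s - 5)*(s - 1)*(s^2 - 2*s - 3) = (s - 5)*(s - 1)*(s + 1)*(s - 3)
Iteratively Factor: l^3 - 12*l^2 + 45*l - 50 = (l - 5)*(l^2 - 7*l + 10) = (l - 5)*(l - 2)*(l - 5)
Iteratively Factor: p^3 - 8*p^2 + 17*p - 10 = (p - 5)*(p^2 - 3*p + 2) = (p - 5)*(p - 1)*(p - 2)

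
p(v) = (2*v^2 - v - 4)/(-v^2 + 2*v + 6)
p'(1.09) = 0.47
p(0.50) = -0.59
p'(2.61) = 3.30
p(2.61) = 1.59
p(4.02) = -11.46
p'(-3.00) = -0.23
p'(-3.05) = -0.21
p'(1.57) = 0.77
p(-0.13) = -0.67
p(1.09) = -0.39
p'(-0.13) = -0.00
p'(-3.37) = -0.12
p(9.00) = -2.61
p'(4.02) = 25.53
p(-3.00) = -1.89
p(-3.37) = -1.83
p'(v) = (2*v - 2)*(2*v^2 - v - 4)/(-v^2 + 2*v + 6)^2 + (4*v - 1)/(-v^2 + 2*v + 6) = (3*v^2 + 16*v + 2)/(v^4 - 4*v^3 - 8*v^2 + 24*v + 36)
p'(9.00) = 0.12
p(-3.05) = -1.88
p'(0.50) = 0.24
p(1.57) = -0.10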